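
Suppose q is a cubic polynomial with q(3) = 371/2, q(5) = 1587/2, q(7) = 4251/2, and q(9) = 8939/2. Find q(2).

63

Using the Lagrange interpolation formula with nodes 3, 5, 7, 9:
  L_0(s) = (s - 5)(s - 7)(s - 9) / -48
  L_1(s) = (s - 3)(s - 7)(s - 9) / 16
  L_2(s) = (s - 3)(s - 5)(s - 9) / -16
  L_3(s) = (s - 3)(s - 5)(s - 7) / 48
Then q(s) = 371/2·L_0(s) + 1587/2·L_1(s) + 4251/2·L_2(s) + 8939/2·L_3(s).
Expanding and collecting terms gives q(s) = 6s^3 + (1/2)s^2 + 6s + 1.
Evaluating at s = 2: q(2) = 63.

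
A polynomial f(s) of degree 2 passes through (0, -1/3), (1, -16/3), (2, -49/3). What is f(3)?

-100/3

Using the Lagrange interpolation formula with nodes 0, 1, 2:
  L_0(s) = (s - 1)(s - 2) / 2
  L_1(s) = s(s - 2) / -1
  L_2(s) = s(s - 1) / 2
Then f(s) = -1/3·L_0(s) - 16/3·L_1(s) - 49/3·L_2(s).
Expanding and collecting terms gives f(s) = -3s^2 - 2s - 1/3.
Evaluating at s = 3: f(3) = -100/3.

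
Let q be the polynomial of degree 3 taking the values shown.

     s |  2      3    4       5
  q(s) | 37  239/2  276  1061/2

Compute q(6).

Write q(s) = as^3 + bs^2 + cs + d. Substituting each data point gives a linear system:
  8a + 4b + 2c + d = 37
  27a + 9b + 3c + d = 239/2
  64a + 16b + 4c + d = 276
  125a + 25b + 5c + d = 1061/2
Solving the system yields a = 4, b = 1, c = 3/2, d = -2.
So q(s) = 4s^3 + s^2 + (3/2)s - 2.
Then q(6) = 907.

907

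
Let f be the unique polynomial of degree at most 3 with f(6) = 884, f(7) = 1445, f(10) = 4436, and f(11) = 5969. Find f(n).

f(n) = 5n^3 - 6n^2 + 4n - 4

Write f(n) = an^3 + bn^2 + cn + d. Substituting each data point gives a linear system:
  216a + 36b + 6c + d = 884
  343a + 49b + 7c + d = 1445
  1000a + 100b + 10c + d = 4436
  1331a + 121b + 11c + d = 5969
Solving the system yields a = 5, b = -6, c = 4, d = -4.
So f(n) = 5n^3 - 6n^2 + 4n - 4.
Check: f(6) = 884. ✓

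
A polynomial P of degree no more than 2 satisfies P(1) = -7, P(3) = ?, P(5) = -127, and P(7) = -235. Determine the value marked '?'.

-51

On equispaced nodes a degree-2 polynomial has vanishing third forward difference, so
  - P(1) + 3·P(3) - 3·P(5) + P(7) = 0.
Substituting the known values and solving for P(3):
  3·P(3) = -153
  P(3) = -51.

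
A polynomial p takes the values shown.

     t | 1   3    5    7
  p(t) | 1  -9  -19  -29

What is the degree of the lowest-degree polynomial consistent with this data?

Forward differences of the values at t = 1, 3, 5, 7:
  p  : 1  -9  -19  -29
  Δ  : -10  -10  -10
  Δ^2: 0  0
  Δ^3: 0
The first differences are constant (-10) and nonzero, while all higher differences vanish, so the minimal degree is 1.

1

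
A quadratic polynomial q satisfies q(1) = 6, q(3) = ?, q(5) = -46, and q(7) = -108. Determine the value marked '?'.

-8

On equispaced nodes a degree-2 polynomial has vanishing third forward difference, so
  - q(1) + 3·q(3) - 3·q(5) + q(7) = 0.
Substituting the known values and solving for q(3):
  3·q(3) = -24
  q(3) = -8.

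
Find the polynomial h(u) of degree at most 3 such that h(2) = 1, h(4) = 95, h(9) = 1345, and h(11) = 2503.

Using the Lagrange interpolation formula with nodes 2, 4, 9, 11:
  L_0(u) = (u - 4)(u - 9)(u - 11) / -126
  L_1(u) = (u - 2)(u - 9)(u - 11) / 70
  L_2(u) = (u - 2)(u - 4)(u - 11) / -70
  L_3(u) = (u - 2)(u - 4)(u - 9) / 126
Then h(u) = 1·L_0(u) + 95·L_1(u) + 1345·L_2(u) + 2503·L_3(u).
Expanding and collecting terms gives h(u) = 2u^3 - u^2 - 3u - 5.
Check: h(2) = 1. ✓

h(u) = 2u^3 - u^2 - 3u - 5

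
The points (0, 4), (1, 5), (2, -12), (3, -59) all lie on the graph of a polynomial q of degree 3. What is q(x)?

Write q(x) = ax^3 + bx^2 + cx + d. Substituting each data point gives a linear system:
  d = 4
  a + b + c + d = 5
  8a + 4b + 2c + d = -12
  27a + 9b + 3c + d = -59
Solving the system yields a = -2, b = -3, c = 6, d = 4.
So q(x) = -2x³ - 3x² + 6x + 4.
Check: q(2) = -12. ✓

q(x) = -2x^3 - 3x^2 + 6x + 4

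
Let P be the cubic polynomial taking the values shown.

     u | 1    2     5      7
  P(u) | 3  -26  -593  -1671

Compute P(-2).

Using the Lagrange interpolation formula with nodes 1, 2, 5, 7:
  L_0(u) = (u - 2)(u - 5)(u - 7) / -24
  L_1(u) = (u - 1)(u - 5)(u - 7) / 15
  L_2(u) = (u - 1)(u - 2)(u - 7) / -24
  L_3(u) = (u - 1)(u - 2)(u - 5) / 60
Then P(u) = 3·L_0(u) - 26·L_1(u) - 593·L_2(u) - 1671·L_3(u).
Expanding and collecting terms gives P(u) = -5u^3 + 6u + 2.
Evaluating at u = -2: P(-2) = 30.

30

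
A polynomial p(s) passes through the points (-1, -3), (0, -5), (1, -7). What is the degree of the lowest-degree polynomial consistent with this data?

Forward differences of the values at s = -1, 0, 1:
  p  : -3  -5  -7
  Δ  : -2  -2
  Δ^2: 0
The first differences are constant (-2) and nonzero, while all higher differences vanish, so the minimal degree is 1.

1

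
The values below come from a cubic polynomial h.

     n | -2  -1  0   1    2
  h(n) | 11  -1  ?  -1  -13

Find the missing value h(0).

-1

On equispaced nodes a degree-3 polynomial has vanishing fourth forward difference, so
  h(-2) - 4·h(-1) + 6·h(0) - 4·h(1) + h(2) = 0.
Substituting the known values and solving for h(0):
  6·h(0) = -6
  h(0) = -1.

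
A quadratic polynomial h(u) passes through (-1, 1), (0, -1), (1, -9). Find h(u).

h(u) = -3u^2 - 5u - 1

Write h(u) = au^2 + bu + c. Substituting each data point gives a linear system:
  a - b + c = 1
  c = -1
  a + b + c = -9
Solving the system yields a = -3, b = -5, c = -1.
So h(u) = -3u^2 - 5u - 1.
Check: h(-1) = 1. ✓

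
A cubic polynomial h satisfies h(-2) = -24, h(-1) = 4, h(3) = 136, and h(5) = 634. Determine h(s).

Using the Lagrange interpolation formula with nodes -2, -1, 3, 5:
  L_0(s) = (s + 1)(s - 3)(s - 5) / -35
  L_1(s) = (s + 2)(s - 3)(s - 5) / 24
  L_2(s) = (s + 2)(s + 1)(s - 5) / -40
  L_3(s) = (s + 2)(s + 1)(s - 3) / 84
Then h(s) = -24·L_0(s) + 4·L_1(s) + 136·L_2(s) + 634·L_3(s).
Expanding and collecting terms gives h(s) = 5s^3 + s^2 - 4s + 4.
Check: h(3) = 136. ✓

h(s) = 5s^3 + s^2 - 4s + 4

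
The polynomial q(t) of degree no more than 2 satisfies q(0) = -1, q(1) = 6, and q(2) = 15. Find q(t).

q(t) = t^2 + 6t - 1

Using the Lagrange interpolation formula with nodes 0, 1, 2:
  L_0(t) = (t - 1)(t - 2) / 2
  L_1(t) = t(t - 2) / -1
  L_2(t) = t(t - 1) / 2
Then q(t) = -1·L_0(t) + 6·L_1(t) + 15·L_2(t).
Expanding and collecting terms gives q(t) = t^2 + 6t - 1.
Check: q(2) = 15. ✓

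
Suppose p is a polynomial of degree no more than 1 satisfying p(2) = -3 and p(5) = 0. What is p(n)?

p(n) = n - 5

Write p(n) = an + b. Substituting each data point gives a linear system:
  2a + b = -3
  5a + b = 0
Solving the system yields a = 1, b = -5.
So p(n) = n - 5.
Check: p(5) = 0. ✓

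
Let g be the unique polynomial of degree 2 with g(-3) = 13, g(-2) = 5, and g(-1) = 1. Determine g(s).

Using the Lagrange interpolation formula with nodes -3, -2, -1:
  L_0(s) = (s + 2)(s + 1) / 2
  L_1(s) = (s + 3)(s + 1) / -1
  L_2(s) = (s + 3)(s + 2) / 2
Then g(s) = 13·L_0(s) + 5·L_1(s) + 1·L_2(s).
Expanding and collecting terms gives g(s) = 2s² + 2s + 1.
Check: g(-2) = 5. ✓

g(s) = 2s^2 + 2s + 1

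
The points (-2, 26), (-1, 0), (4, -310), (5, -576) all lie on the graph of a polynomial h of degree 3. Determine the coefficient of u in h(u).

-4

Write h(u) = au^3 + bu^2 + cu + d. Substituting each data point gives a linear system:
  -8a + 4b - 2c + d = 26
  -a + b - c + d = 0
  64a + 16b + 4c + d = -310
  125a + 25b + 5c + d = -576
Solving the system yields a = -4, b = -2, c = -4, d = -6.
So h(u) = -4u³ - 2u² - 4u - 6.
The coefficient of u is -4.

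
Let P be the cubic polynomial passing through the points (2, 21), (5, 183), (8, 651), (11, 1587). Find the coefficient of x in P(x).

Write P(x) = ax^3 + bx^2 + cx + d. Substituting each data point gives a linear system:
  8a + 4b + 2c + d = 21
  125a + 25b + 5c + d = 183
  512a + 64b + 8c + d = 651
  1331a + 121b + 11c + d = 1587
Solving the system yields a = 1, b = 2, c = 1, d = 3.
So P(x) = x³ + 2x² + x + 3.
The coefficient of x is 1.

1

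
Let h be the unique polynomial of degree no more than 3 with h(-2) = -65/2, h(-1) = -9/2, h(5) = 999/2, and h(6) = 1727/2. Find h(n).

Write h(n) = an^3 + bn^2 + cn + d. Substituting each data point gives a linear system:
  -8a + 4b - 2c + d = -65/2
  -a + b - c + d = -9/2
  125a + 25b + 5c + d = 999/2
  216a + 36b + 6c + d = 1727/2
Solving the system yields a = 4, b = 0, c = 0, d = -1/2.
So h(n) = 4n³ - 1/2.
Check: h(6) = 1727/2. ✓

h(n) = 4n^3 - 1/2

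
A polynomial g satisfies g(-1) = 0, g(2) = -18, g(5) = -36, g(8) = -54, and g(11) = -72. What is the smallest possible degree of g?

Forward differences of the values at t = -1, 2, 5, 8, 11:
  g  : 0  -18  -36  -54  -72
  Δ  : -18  -18  -18  -18
  Δ^2: 0  0  0
  Δ^3: 0  0
  Δ^4: 0
The first differences are constant (-18) and nonzero, while all higher differences vanish, so the minimal degree is 1.

1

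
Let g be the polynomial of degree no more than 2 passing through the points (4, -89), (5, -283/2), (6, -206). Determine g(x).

g(x) = -6x^2 + (3/2)x + 1

Write g(x) = ax^2 + bx + c. Substituting each data point gives a linear system:
  16a + 4b + c = -89
  25a + 5b + c = -283/2
  36a + 6b + c = -206
Solving the system yields a = -6, b = 3/2, c = 1.
So g(x) = -6x^2 + (3/2)x + 1.
Check: g(5) = -283/2. ✓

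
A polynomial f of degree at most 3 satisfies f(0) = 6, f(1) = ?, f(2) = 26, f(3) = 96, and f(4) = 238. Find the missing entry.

4

The 4 known points determine the degree-3 polynomial uniquely.
Write f(u) = au^3 + bu^2 + cu + d. Substituting each data point gives a linear system:
  d = 6
  8a + 4b + 2c + d = 26
  27a + 9b + 3c + d = 96
  64a + 16b + 4c + d = 238
Solving the system yields a = 4, b = 0, c = -6, d = 6.
So f(u) = 4u^3 - 6u + 6.
Then f(1) = 4.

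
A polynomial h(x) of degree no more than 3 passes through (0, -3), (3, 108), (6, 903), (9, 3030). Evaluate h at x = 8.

Write h(x) = ax^3 + bx^2 + cx + d. Substituting each data point gives a linear system:
  d = -3
  27a + 9b + 3c + d = 108
  216a + 36b + 6c + d = 903
  729a + 81b + 9c + d = 3030
Solving the system yields a = 4, b = 2, c = -5, d = -3.
So h(x) = 4x³ + 2x² - 5x - 3.
Then h(8) = 2133.

2133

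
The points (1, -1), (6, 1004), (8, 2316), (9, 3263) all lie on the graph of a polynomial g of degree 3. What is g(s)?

Using the Lagrange interpolation formula with nodes 1, 6, 8, 9:
  L_0(s) = (s - 6)(s - 8)(s - 9) / -280
  L_1(s) = (s - 1)(s - 8)(s - 9) / 30
  L_2(s) = (s - 1)(s - 6)(s - 9) / -14
  L_3(s) = (s - 1)(s - 6)(s - 8) / 24
Then g(s) = -1·L_0(s) + 1004·L_1(s) + 2316·L_2(s) + 3263·L_3(s).
Expanding and collecting terms gives g(s) = 4s^3 + 5s^2 - 6s - 4.
Check: g(1) = -1. ✓

g(s) = 4s^3 + 5s^2 - 6s - 4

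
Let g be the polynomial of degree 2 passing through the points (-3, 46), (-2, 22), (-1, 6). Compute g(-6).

166

Forward differences of the values at s = -3, -2, -1:
  g  : 46  22  6
  Δ  : -24  -16
  Δ^2: 8
The second differences are constant, confirming degree 2.
Interpolating (Newton forward form) and evaluating at s = -6 gives g(-6) = 166.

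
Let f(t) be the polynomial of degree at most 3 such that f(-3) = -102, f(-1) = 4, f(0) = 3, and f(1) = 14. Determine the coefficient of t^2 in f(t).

6

Write f(t) = at^3 + bt^2 + ct + d. Substituting each data point gives a linear system:
  -27a + 9b - 3c + d = -102
  -a + b - c + d = 4
  d = 3
  a + b + c + d = 14
Solving the system yields a = 6, b = 6, c = -1, d = 3.
So f(t) = 6t³ + 6t² - t + 3.
The coefficient of t^2 is 6.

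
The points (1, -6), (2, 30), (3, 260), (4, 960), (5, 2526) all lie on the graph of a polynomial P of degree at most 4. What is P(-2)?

90

Forward differences of the values at x = 1, 2, 3, 4, 5:
  P  : -6  30  260  960  2526
  Δ  : 36  230  700  1566
  Δ^2: 194  470  866
  Δ^3: 276  396
  Δ^4: 120
The fourth differences are constant, confirming degree 4.
Interpolating (Newton forward form) and evaluating at x = -2 gives P(-2) = 90.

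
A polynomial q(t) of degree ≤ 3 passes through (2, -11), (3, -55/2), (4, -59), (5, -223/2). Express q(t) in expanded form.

q(t) = -t^3 + (3/2)t^2 - 5t + 1

Using the Lagrange interpolation formula with nodes 2, 3, 4, 5:
  L_0(t) = (t - 3)(t - 4)(t - 5) / -6
  L_1(t) = (t - 2)(t - 4)(t - 5) / 2
  L_2(t) = (t - 2)(t - 3)(t - 5) / -2
  L_3(t) = (t - 2)(t - 3)(t - 4) / 6
Then q(t) = -11·L_0(t) - 55/2·L_1(t) - 59·L_2(t) - 223/2·L_3(t).
Expanding and collecting terms gives q(t) = -t^3 + (3/2)t^2 - 5t + 1.
Check: q(4) = -59. ✓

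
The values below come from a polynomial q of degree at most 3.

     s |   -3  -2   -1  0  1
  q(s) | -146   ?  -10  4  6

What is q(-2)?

-54

The 4 known points determine the degree-3 polynomial uniquely.
Write q(s) = as^3 + bs^2 + cs + d. Substituting each data point gives a linear system:
  -27a + 9b - 3c + d = -146
  -a + b - c + d = -10
  d = 4
  a + b + c + d = 6
Solving the system yields a = 3, b = -6, c = 5, d = 4.
So q(s) = 3s³ - 6s² + 5s + 4.
Then q(-2) = -54.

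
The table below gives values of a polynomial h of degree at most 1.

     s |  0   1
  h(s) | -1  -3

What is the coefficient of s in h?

Write h(s) = as + b. Substituting each data point gives a linear system:
  b = -1
  a + b = -3
Solving the system yields a = -2, b = -1.
So h(s) = -2s - 1.
The leading coefficient is -2.

-2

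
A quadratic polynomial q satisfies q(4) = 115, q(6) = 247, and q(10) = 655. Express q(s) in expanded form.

Using the Lagrange interpolation formula with nodes 4, 6, 10:
  L_0(s) = (s - 6)(s - 10) / 12
  L_1(s) = (s - 4)(s - 10) / -8
  L_2(s) = (s - 4)(s - 6) / 24
Then q(s) = 115·L_0(s) + 247·L_1(s) + 655·L_2(s).
Expanding and collecting terms gives q(s) = 6s² + 6s - 5.
Check: q(6) = 247. ✓

q(s) = 6s^2 + 6s - 5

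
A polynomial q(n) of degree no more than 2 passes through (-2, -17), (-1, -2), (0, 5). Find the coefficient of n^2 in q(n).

Write q(n) = an^2 + bn + c. Substituting each data point gives a linear system:
  4a - 2b + c = -17
  a - b + c = -2
  c = 5
Solving the system yields a = -4, b = 3, c = 5.
So q(n) = -4n^2 + 3n + 5.
The leading coefficient is -4.

-4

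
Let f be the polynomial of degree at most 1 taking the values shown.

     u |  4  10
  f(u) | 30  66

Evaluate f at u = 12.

78

Write f(u) = au + b. Substituting each data point gives a linear system:
  4a + b = 30
  10a + b = 66
Solving the system yields a = 6, b = 6.
So f(u) = 6u + 6.
Then f(12) = 78.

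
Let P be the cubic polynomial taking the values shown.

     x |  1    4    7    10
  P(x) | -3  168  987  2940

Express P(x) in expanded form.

P(x) = 3x^3 - 6x

Using the Lagrange interpolation formula with nodes 1, 4, 7, 10:
  L_0(x) = (x - 4)(x - 7)(x - 10) / -162
  L_1(x) = (x - 1)(x - 7)(x - 10) / 54
  L_2(x) = (x - 1)(x - 4)(x - 10) / -54
  L_3(x) = (x - 1)(x - 4)(x - 7) / 162
Then P(x) = -3·L_0(x) + 168·L_1(x) + 987·L_2(x) + 2940·L_3(x).
Expanding and collecting terms gives P(x) = 3x³ - 6x.
Check: P(4) = 168. ✓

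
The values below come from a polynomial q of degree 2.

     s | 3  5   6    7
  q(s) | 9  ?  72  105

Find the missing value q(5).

The 3 known points determine the degree-2 polynomial uniquely.
Write q(s) = as^2 + bs + c. Substituting each data point gives a linear system:
  9a + 3b + c = 9
  36a + 6b + c = 72
  49a + 7b + c = 105
Solving the system yields a = 3, b = -6, c = 0.
So q(s) = 3s^2 - 6s.
Then q(5) = 45.

45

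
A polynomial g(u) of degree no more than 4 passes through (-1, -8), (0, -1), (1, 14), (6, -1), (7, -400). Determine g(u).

Write g(u) = au^4 + bu^3 + cu^2 + du + e. Substituting each data point gives a linear system:
  a - b + c - d + e = -8
  e = -1
  a + b + c + d + e = 14
  1296a + 216b + 36c + 6d + e = -1
  2401a + 343b + 49c + 7d + e = -400
Solving the system yields a = -1, b = 5, c = 5, d = 6, e = -1.
So g(u) = -u^4 + 5u^3 + 5u^2 + 6u - 1.
Check: g(7) = -400. ✓

g(u) = -u^4 + 5u^3 + 5u^2 + 6u - 1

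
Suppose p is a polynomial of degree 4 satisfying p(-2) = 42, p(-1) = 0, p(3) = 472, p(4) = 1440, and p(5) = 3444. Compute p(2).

Using the Lagrange interpolation formula with nodes -2, -1, 3, 4, 5:
  L_0(u) = (u + 1)(u - 3)(u - 4)(u - 5) / 210
  L_1(u) = (u + 2)(u - 3)(u - 4)(u - 5) / -120
  L_2(u) = (u + 2)(u + 1)(u - 4)(u - 5) / 40
  L_3(u) = (u + 2)(u + 1)(u - 3)(u - 5) / -30
  L_4(u) = (u + 2)(u + 1)(u - 3)(u - 4) / 84
Then p(u) = 42·L_0(u) + 0·L_1(u) + 472·L_2(u) + 1440·L_3(u) + 3444·L_4(u).
Expanding and collecting terms gives p(u) = 5u^4 + 3u^3 - 3u^2 + 3u + 4.
Evaluating at u = 2: p(2) = 102.

102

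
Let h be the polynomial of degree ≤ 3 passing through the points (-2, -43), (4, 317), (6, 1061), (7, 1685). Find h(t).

Using the Lagrange interpolation formula with nodes -2, 4, 6, 7:
  L_0(t) = (t - 4)(t - 6)(t - 7) / -432
  L_1(t) = (t + 2)(t - 6)(t - 7) / 36
  L_2(t) = (t + 2)(t - 4)(t - 7) / -16
  L_3(t) = (t + 2)(t - 4)(t - 6) / 27
Then h(t) = -43·L_0(t) + 317·L_1(t) + 1061·L_2(t) + 1685·L_3(t).
Expanding and collecting terms gives h(t) = 5t³ - t² + 2t + 5.
Check: h(-2) = -43. ✓

h(t) = 5t^3 - t^2 + 2t + 5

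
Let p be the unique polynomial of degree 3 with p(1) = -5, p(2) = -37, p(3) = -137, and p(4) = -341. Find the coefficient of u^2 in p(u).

2

Write p(u) = au^3 + bu^2 + cu + d. Substituting each data point gives a linear system:
  a + b + c + d = -5
  8a + 4b + 2c + d = -37
  27a + 9b + 3c + d = -137
  64a + 16b + 4c + d = -341
Solving the system yields a = -6, b = 2, c = 4, d = -5.
So p(u) = -6u^3 + 2u^2 + 4u - 5.
The coefficient of u^2 is 2.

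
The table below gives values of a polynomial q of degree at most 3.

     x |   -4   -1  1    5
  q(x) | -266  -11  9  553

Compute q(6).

934

Write q(x) = ax^3 + bx^2 + cx + d. Substituting each data point gives a linear system:
  -64a + 16b - 4c + d = -266
  -a + b - c + d = -11
  a + b + c + d = 9
  125a + 25b + 5c + d = 553
Solving the system yields a = 4, b = 1, c = 6, d = -2.
So q(x) = 4x^3 + x^2 + 6x - 2.
Then q(6) = 934.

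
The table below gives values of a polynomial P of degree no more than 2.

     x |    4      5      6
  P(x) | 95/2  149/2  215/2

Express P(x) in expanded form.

Write P(x) = ax^2 + bx + c. Substituting each data point gives a linear system:
  16a + 4b + c = 95/2
  25a + 5b + c = 149/2
  36a + 6b + c = 215/2
Solving the system yields a = 3, b = 0, c = -1/2.
So P(x) = 3x^2 - 1/2.
Check: P(4) = 95/2. ✓

P(x) = 3x^2 - 1/2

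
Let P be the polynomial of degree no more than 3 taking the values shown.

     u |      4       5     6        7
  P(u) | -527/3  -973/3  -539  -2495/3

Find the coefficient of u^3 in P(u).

Write P(u) = au^3 + bu^2 + cu + d. Substituting each data point gives a linear system:
  64a + 16b + 4c + d = -527/3
  125a + 25b + 5c + d = -973/3
  216a + 36b + 6c + d = -539
  343a + 49b + 7c + d = -2495/3
Solving the system yields a = -2, b = -3, c = 1/3, d = -1.
So P(u) = -2u^3 - 3u^2 + (1/3)u - 1.
The leading coefficient is -2.

-2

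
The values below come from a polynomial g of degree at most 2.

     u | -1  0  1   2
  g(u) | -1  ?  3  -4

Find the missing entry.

4

The 3 known points determine the degree-2 polynomial uniquely.
Write g(u) = au^2 + bu + c. Substituting each data point gives a linear system:
  a - b + c = -1
  a + b + c = 3
  4a + 2b + c = -4
Solving the system yields a = -3, b = 2, c = 4.
So g(u) = -3u² + 2u + 4.
Then g(0) = 4.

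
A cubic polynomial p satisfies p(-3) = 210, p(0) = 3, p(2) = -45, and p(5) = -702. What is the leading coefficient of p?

Write p(x) = ax^3 + bx^2 + cx + d. Substituting each data point gives a linear system:
  -27a + 9b - 3c + d = 210
  d = 3
  8a + 4b + 2c + d = -45
  125a + 25b + 5c + d = -702
Solving the system yields a = -6, b = 3, c = -6, d = 3.
So p(x) = -6x^3 + 3x^2 - 6x + 3.
The leading coefficient is -6.

-6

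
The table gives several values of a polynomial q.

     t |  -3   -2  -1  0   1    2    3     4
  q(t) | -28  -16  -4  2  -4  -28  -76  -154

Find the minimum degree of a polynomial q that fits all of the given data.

3

Forward differences of the values at t = -3, -2, -1, 0, 1, 2, 3, 4:
  q  : -28  -16  -4  2  -4  -28  -76  -154
  Δ  : 12  12  6  -6  -24  -48  -78
  Δ^2: 0  -6  -12  -18  -24  -30
  Δ^3: -6  -6  -6  -6  -6
  Δ^4: 0  0  0  0
  Δ^5: 0  0  0
  Δ^6: 0  0
  Δ^7: 0
The third differences are constant (-6) and nonzero, while all higher differences vanish, so the minimal degree is 3.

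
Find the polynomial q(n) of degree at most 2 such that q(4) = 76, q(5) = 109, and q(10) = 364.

q(n) = 3n^2 + 6n + 4

Using the Lagrange interpolation formula with nodes 4, 5, 10:
  L_0(n) = (n - 5)(n - 10) / 6
  L_1(n) = (n - 4)(n - 10) / -5
  L_2(n) = (n - 4)(n - 5) / 30
Then q(n) = 76·L_0(n) + 109·L_1(n) + 364·L_2(n).
Expanding and collecting terms gives q(n) = 3n² + 6n + 4.
Check: q(10) = 364. ✓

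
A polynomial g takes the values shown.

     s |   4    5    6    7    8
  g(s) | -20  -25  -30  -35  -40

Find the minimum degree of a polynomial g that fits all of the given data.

1

Forward differences of the values at s = 4, 5, 6, 7, 8:
  g  : -20  -25  -30  -35  -40
  Δ  : -5  -5  -5  -5
  Δ^2: 0  0  0
  Δ^3: 0  0
  Δ^4: 0
The first differences are constant (-5) and nonzero, while all higher differences vanish, so the minimal degree is 1.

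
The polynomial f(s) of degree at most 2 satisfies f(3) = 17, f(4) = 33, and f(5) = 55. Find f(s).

Using the Lagrange interpolation formula with nodes 3, 4, 5:
  L_0(s) = (s - 4)(s - 5) / 2
  L_1(s) = (s - 3)(s - 5) / -1
  L_2(s) = (s - 3)(s - 4) / 2
Then f(s) = 17·L_0(s) + 33·L_1(s) + 55·L_2(s).
Expanding and collecting terms gives f(s) = 3s^2 - 5s + 5.
Check: f(4) = 33. ✓

f(s) = 3s^2 - 5s + 5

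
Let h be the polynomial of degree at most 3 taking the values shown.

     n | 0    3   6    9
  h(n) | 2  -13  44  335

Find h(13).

Forward differences of the values at n = 0, 3, 6, 9:
  h  : 2  -13  44  335
  Δ  : -15  57  291
  Δ^2: 72  234
  Δ^3: 162
The third differences are constant, confirming degree 3.
Interpolating (Newton forward form) and evaluating at n = 13 gives h(13) = 1367.

1367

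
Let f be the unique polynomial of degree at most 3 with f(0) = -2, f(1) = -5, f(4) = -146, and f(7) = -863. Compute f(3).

Using the Lagrange interpolation formula with nodes 0, 1, 4, 7:
  L_0(x) = (x - 1)(x - 4)(x - 7) / -28
  L_1(x) = x(x - 4)(x - 7) / 18
  L_2(x) = x(x - 1)(x - 7) / -36
  L_3(x) = x(x - 1)(x - 4) / 126
Then f(x) = -2·L_0(x) - 5·L_1(x) - 146·L_2(x) - 863·L_3(x).
Expanding and collecting terms gives f(x) = -3x^3 + 4x^2 - 4x - 2.
Evaluating at x = 3: f(3) = -59.

-59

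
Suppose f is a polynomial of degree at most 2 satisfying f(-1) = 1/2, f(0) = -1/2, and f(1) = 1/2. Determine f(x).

Using the Lagrange interpolation formula with nodes -1, 0, 1:
  L_0(x) = x(x - 1) / 2
  L_1(x) = (x + 1)(x - 1) / -1
  L_2(x) = (x + 1)x / 2
Then f(x) = 1/2·L_0(x) - 1/2·L_1(x) + 1/2·L_2(x).
Expanding and collecting terms gives f(x) = x^2 - 1/2.
Check: f(-1) = 1/2. ✓

f(x) = x^2 - 1/2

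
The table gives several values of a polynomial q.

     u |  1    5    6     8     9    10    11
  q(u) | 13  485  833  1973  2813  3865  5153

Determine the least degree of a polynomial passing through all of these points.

Divided differences on the nodes 1, 5, 6, 8, 9, 10, 11:
  order 0: 13  485  833  1973  2813  3865  5153
  order 1: 118  348  570  840  1052  1288
  order 2: 46  74  90  106  118
  order 3: 4  4  4  4
  order 4: 0  0  0
  order 5: 0  0
  order 6: 0
The order-3 divided differences are all 4 (nonzero) and every higher order vanishes, so the data lies on a polynomial of degree exactly 3.

3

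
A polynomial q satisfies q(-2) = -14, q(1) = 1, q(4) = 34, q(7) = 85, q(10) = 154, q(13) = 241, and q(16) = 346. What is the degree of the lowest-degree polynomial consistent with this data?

Forward differences of the values at n = -2, 1, 4, 7, 10, 13, 16:
  q  : -14  1  34  85  154  241  346
  Δ  : 15  33  51  69  87  105
  Δ^2: 18  18  18  18  18
  Δ^3: 0  0  0  0
  Δ^4: 0  0  0
  Δ^5: 0  0
  Δ^6: 0
The second differences are constant (18) and nonzero, while all higher differences vanish, so the minimal degree is 2.

2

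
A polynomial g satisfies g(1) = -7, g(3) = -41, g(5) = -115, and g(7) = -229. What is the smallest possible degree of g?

Forward differences of the values at t = 1, 3, 5, 7:
  g  : -7  -41  -115  -229
  Δ  : -34  -74  -114
  Δ^2: -40  -40
  Δ^3: 0
The second differences are constant (-40) and nonzero, while all higher differences vanish, so the minimal degree is 2.

2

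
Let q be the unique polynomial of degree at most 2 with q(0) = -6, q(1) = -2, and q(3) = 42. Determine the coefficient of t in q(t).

-2

Write q(t) = at^2 + bt + c. Substituting each data point gives a linear system:
  c = -6
  a + b + c = -2
  9a + 3b + c = 42
Solving the system yields a = 6, b = -2, c = -6.
So q(t) = 6t^2 - 2t - 6.
The coefficient of t is -2.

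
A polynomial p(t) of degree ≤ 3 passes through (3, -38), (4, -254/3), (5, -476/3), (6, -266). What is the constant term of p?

-2

Write p(t) = at^3 + bt^2 + ct + d. Substituting each data point gives a linear system:
  27a + 9b + 3c + d = -38
  64a + 16b + 4c + d = -254/3
  125a + 25b + 5c + d = -476/3
  216a + 36b + 6c + d = -266
Solving the system yields a = -1, b = -5/3, c = 2, d = -2.
So p(t) = -t^3 - (5/3)t^2 + 2t - 2.
The constant term is -2.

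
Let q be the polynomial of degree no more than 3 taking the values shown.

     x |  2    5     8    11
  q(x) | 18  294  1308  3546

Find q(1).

6

Write q(x) = ax^3 + bx^2 + cx + d. Substituting each data point gives a linear system:
  8a + 4b + 2c + d = 18
  125a + 25b + 5c + d = 294
  512a + 64b + 8c + d = 1308
  1331a + 121b + 11c + d = 3546
Solving the system yields a = 3, b = -4, c = 3, d = 4.
So q(x) = 3x³ - 4x² + 3x + 4.
Then q(1) = 6.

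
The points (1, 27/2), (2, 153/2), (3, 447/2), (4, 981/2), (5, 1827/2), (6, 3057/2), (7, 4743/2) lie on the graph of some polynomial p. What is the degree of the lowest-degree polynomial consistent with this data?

3

Forward differences of the values at n = 1, 2, 3, 4, 5, 6, 7:
  p  : 27/2  153/2  447/2  981/2  1827/2  3057/2  4743/2
  Δ  : 63  147  267  423  615  843
  Δ^2: 84  120  156  192  228
  Δ^3: 36  36  36  36
  Δ^4: 0  0  0
  Δ^5: 0  0
  Δ^6: 0
The third differences are constant (36) and nonzero, while all higher differences vanish, so the minimal degree is 3.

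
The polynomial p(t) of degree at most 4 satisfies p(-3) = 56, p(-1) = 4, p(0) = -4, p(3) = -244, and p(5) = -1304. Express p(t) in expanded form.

p(t) = -t^4 - 5t^3 - t^2 - 5t - 4

Write p(t) = at^4 + bt^3 + ct^2 + dt + e. Substituting each data point gives a linear system:
  81a - 27b + 9c - 3d + e = 56
  a - b + c - d + e = 4
  e = -4
  81a + 27b + 9c + 3d + e = -244
  625a + 125b + 25c + 5d + e = -1304
Solving the system yields a = -1, b = -5, c = -1, d = -5, e = -4.
So p(t) = -t^4 - 5t^3 - t^2 - 5t - 4.
Check: p(-3) = 56. ✓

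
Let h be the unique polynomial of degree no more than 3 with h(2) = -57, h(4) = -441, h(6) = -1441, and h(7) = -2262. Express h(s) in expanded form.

h(s) = -6s^3 - 5s^2 + 6s - 1

Write h(s) = as^3 + bs^2 + cs + d. Substituting each data point gives a linear system:
  8a + 4b + 2c + d = -57
  64a + 16b + 4c + d = -441
  216a + 36b + 6c + d = -1441
  343a + 49b + 7c + d = -2262
Solving the system yields a = -6, b = -5, c = 6, d = -1.
So h(s) = -6s^3 - 5s^2 + 6s - 1.
Check: h(4) = -441. ✓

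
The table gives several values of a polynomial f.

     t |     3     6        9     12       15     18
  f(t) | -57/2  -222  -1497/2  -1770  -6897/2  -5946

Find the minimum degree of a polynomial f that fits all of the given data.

3

Forward differences of the values at t = 3, 6, 9, 12, 15, 18:
  f  : -57/2  -222  -1497/2  -1770  -6897/2  -5946
  Δ  : -387/2  -1053/2  -2043/2  -3357/2  -4995/2
  Δ^2: -333  -495  -657  -819
  Δ^3: -162  -162  -162
  Δ^4: 0  0
  Δ^5: 0
The third differences are constant (-162) and nonzero, while all higher differences vanish, so the minimal degree is 3.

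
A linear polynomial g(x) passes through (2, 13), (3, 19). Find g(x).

Write g(x) = ax + b. Substituting each data point gives a linear system:
  2a + b = 13
  3a + b = 19
Solving the system yields a = 6, b = 1.
So g(x) = 6x + 1.
Check: g(3) = 19. ✓

g(x) = 6x + 1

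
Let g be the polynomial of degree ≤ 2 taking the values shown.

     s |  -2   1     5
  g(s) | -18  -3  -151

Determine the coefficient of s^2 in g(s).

-6

Write g(s) = as^2 + bs + c. Substituting each data point gives a linear system:
  4a - 2b + c = -18
  a + b + c = -3
  25a + 5b + c = -151
Solving the system yields a = -6, b = -1, c = 4.
So g(s) = -6s^2 - s + 4.
The leading coefficient is -6.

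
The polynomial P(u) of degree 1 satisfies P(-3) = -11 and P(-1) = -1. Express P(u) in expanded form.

Using the Lagrange interpolation formula with nodes -3, -1:
  L_0(u) = (u + 1) / -2
  L_1(u) = (u + 3) / 2
Then P(u) = -11·L_0(u) - 1·L_1(u).
Expanding and collecting terms gives P(u) = 5u + 4.
Check: P(-1) = -1. ✓

P(u) = 5u + 4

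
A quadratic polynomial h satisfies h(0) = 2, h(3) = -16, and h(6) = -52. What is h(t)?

h(t) = -t^2 - 3t + 2

Using the Lagrange interpolation formula with nodes 0, 3, 6:
  L_0(t) = (t - 3)(t - 6) / 18
  L_1(t) = t(t - 6) / -9
  L_2(t) = t(t - 3) / 18
Then h(t) = 2·L_0(t) - 16·L_1(t) - 52·L_2(t).
Expanding and collecting terms gives h(t) = -t^2 - 3t + 2.
Check: h(6) = -52. ✓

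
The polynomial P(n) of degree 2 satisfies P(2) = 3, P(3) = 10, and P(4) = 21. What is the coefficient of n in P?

-3

Write P(n) = an^2 + bn + c. Substituting each data point gives a linear system:
  4a + 2b + c = 3
  9a + 3b + c = 10
  16a + 4b + c = 21
Solving the system yields a = 2, b = -3, c = 1.
So P(n) = 2n² - 3n + 1.
The coefficient of n is -3.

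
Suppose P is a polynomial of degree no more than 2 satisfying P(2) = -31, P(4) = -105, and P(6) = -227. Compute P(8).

-397

Forward differences of the values at s = 2, 4, 6:
  P  : -31  -105  -227
  Δ  : -74  -122
  Δ^2: -48
The second differences are constant, confirming degree 2.
Interpolating (Newton forward form) and evaluating at s = 8 gives P(8) = -397.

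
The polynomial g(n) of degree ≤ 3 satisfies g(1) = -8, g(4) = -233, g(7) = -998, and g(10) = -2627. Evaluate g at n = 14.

-6703

Forward differences of the values at n = 1, 4, 7, 10:
  g  : -8  -233  -998  -2627
  Δ  : -225  -765  -1629
  Δ^2: -540  -864
  Δ^3: -324
The third differences are constant, confirming degree 3.
Interpolating (Newton forward form) and evaluating at n = 14 gives g(14) = -6703.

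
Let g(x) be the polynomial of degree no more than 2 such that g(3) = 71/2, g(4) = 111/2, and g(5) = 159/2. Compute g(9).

431/2

Using the Lagrange interpolation formula with nodes 3, 4, 5:
  L_0(x) = (x - 4)(x - 5) / 2
  L_1(x) = (x - 3)(x - 5) / -1
  L_2(x) = (x - 3)(x - 4) / 2
Then g(x) = 71/2·L_0(x) + 111/2·L_1(x) + 159/2·L_2(x).
Expanding and collecting terms gives g(x) = 2x^2 + 6x - 1/2.
Evaluating at x = 9: g(9) = 431/2.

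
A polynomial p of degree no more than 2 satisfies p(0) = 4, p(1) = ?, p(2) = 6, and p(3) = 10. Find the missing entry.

4

The 3 known points determine the degree-2 polynomial uniquely.
Write p(n) = an^2 + bn + c. Substituting each data point gives a linear system:
  c = 4
  4a + 2b + c = 6
  9a + 3b + c = 10
Solving the system yields a = 1, b = -1, c = 4.
So p(n) = n^2 - n + 4.
Then p(1) = 4.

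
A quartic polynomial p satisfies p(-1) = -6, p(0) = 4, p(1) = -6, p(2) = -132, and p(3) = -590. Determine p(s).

Write p(s) = as^4 + bs^3 + cs^2 + ds + e. Substituting each data point gives a linear system:
  a - b + c - d + e = -6
  e = 4
  a + b + c + d + e = -6
  16a + 8b + 4c + 2d + e = -132
  81a + 27b + 9c + 3d + e = -590
Solving the system yields a = -5, b = -6, c = -5, d = 6, e = 4.
So p(s) = -5s⁴ - 6s³ - 5s² + 6s + 4.
Check: p(3) = -590. ✓

p(s) = -5s^4 - 6s^3 - 5s^2 + 6s + 4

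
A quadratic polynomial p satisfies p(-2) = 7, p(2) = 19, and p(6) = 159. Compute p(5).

Using the Lagrange interpolation formula with nodes -2, 2, 6:
  L_0(x) = (x - 2)(x - 6) / 32
  L_1(x) = (x + 2)(x - 6) / -16
  L_2(x) = (x + 2)(x - 2) / 32
Then p(x) = 7·L_0(x) + 19·L_1(x) + 159·L_2(x).
Expanding and collecting terms gives p(x) = 4x² + 3x - 3.
Evaluating at x = 5: p(5) = 112.

112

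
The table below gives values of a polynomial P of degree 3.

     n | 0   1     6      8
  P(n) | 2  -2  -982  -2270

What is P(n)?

Write P(n) = an^3 + bn^2 + cn + d. Substituting each data point gives a linear system:
  d = 2
  a + b + c + d = -2
  216a + 36b + 6c + d = -982
  512a + 64b + 8c + d = -2270
Solving the system yields a = -4, b = -4, c = 4, d = 2.
So P(n) = -4n^3 - 4n^2 + 4n + 2.
Check: P(8) = -2270. ✓

P(n) = -4n^3 - 4n^2 + 4n + 2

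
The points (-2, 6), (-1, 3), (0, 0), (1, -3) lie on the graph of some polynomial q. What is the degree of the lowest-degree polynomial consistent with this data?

1

Forward differences of the values at u = -2, -1, 0, 1:
  q  : 6  3  0  -3
  Δ  : -3  -3  -3
  Δ^2: 0  0
  Δ^3: 0
The first differences are constant (-3) and nonzero, while all higher differences vanish, so the minimal degree is 1.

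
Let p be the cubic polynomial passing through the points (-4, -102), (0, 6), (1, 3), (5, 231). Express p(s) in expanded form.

Write p(s) = as^3 + bs^2 + cs + d. Substituting each data point gives a linear system:
  -64a + 16b - 4c + d = -102
  d = 6
  a + b + c + d = 3
  125a + 25b + 5c + d = 231
Solving the system yields a = 2, b = 0, c = -5, d = 6.
So p(s) = 2s³ - 5s + 6.
Check: p(-4) = -102. ✓

p(s) = 2s^3 - 5s + 6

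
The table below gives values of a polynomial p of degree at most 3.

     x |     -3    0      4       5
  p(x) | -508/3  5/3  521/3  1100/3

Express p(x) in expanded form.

Using the Lagrange interpolation formula with nodes -3, 0, 4, 5:
  L_0(x) = x(x - 4)(x - 5) / -168
  L_1(x) = (x + 3)(x - 4)(x - 5) / 60
  L_2(x) = (x + 3)x(x - 5) / -28
  L_3(x) = (x + 3)x(x - 4) / 40
Then p(x) = -508/3·L_0(x) + 5/3·L_1(x) + 521/3·L_2(x) + 1100/3·L_3(x).
Expanding and collecting terms gives p(x) = 4x³ - 6x² + 3x + 5/3.
Check: p(-3) = -508/3. ✓

p(x) = 4x^3 - 6x^2 + 3x + 5/3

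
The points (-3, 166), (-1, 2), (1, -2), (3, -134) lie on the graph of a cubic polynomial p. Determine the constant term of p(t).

-2

Write p(t) = at^3 + bt^2 + ct + d. Substituting each data point gives a linear system:
  -27a + 9b - 3c + d = 166
  -a + b - c + d = 2
  a + b + c + d = -2
  27a + 9b + 3c + d = -134
Solving the system yields a = -6, b = 2, c = 4, d = -2.
So p(t) = -6t^3 + 2t^2 + 4t - 2.
The constant term is -2.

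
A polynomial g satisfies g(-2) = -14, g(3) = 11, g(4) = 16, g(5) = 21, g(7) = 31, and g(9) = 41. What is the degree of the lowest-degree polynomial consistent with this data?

Divided differences on the nodes -2, 3, 4, 5, 7, 9:
  order 0: -14  11  16  21  31  41
  order 1: 5  5  5  5  5
  order 2: 0  0  0  0
  order 3: 0  0  0
  order 4: 0  0
  order 5: 0
The order-1 divided differences are all 5 (nonzero) and every higher order vanishes, so the data lies on a polynomial of degree exactly 1.

1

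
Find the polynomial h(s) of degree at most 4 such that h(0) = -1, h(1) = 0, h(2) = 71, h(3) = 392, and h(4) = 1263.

Write h(s) = as^4 + bs^3 + cs^2 + ds + e. Substituting each data point gives a linear system:
  e = -1
  a + b + c + d + e = 0
  16a + 8b + 4c + 2d + e = 71
  81a + 27b + 9c + 3d + e = 392
  256a + 64b + 16c + 4d + e = 1263
Solving the system yields a = 5, b = 0, c = 0, d = -4, e = -1.
So h(s) = 5s^4 - 4s - 1.
Check: h(2) = 71. ✓

h(s) = 5s^4 - 4s - 1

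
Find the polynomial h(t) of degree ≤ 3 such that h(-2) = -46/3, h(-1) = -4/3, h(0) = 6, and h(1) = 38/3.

h(t) = t^3 - (1/3)t^2 + 6t + 6

Write h(t) = at^3 + bt^2 + ct + d. Substituting each data point gives a linear system:
  -8a + 4b - 2c + d = -46/3
  -a + b - c + d = -4/3
  d = 6
  a + b + c + d = 38/3
Solving the system yields a = 1, b = -1/3, c = 6, d = 6.
So h(t) = t^3 - (1/3)t^2 + 6t + 6.
Check: h(-1) = -4/3. ✓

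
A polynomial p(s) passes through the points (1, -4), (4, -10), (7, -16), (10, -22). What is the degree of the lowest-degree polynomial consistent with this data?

Forward differences of the values at s = 1, 4, 7, 10:
  p  : -4  -10  -16  -22
  Δ  : -6  -6  -6
  Δ^2: 0  0
  Δ^3: 0
The first differences are constant (-6) and nonzero, while all higher differences vanish, so the minimal degree is 1.

1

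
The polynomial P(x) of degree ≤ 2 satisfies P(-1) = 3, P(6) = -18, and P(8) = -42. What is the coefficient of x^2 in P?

-1

Write P(x) = ax^2 + bx + c. Substituting each data point gives a linear system:
  a - b + c = 3
  36a + 6b + c = -18
  64a + 8b + c = -42
Solving the system yields a = -1, b = 2, c = 6.
So P(x) = -x² + 2x + 6.
The leading coefficient is -1.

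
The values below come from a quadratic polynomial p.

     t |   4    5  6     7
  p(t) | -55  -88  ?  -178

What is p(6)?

-129

The 3 known points determine the degree-2 polynomial uniquely.
Write p(t) = at^2 + bt + c. Substituting each data point gives a linear system:
  16a + 4b + c = -55
  25a + 5b + c = -88
  49a + 7b + c = -178
Solving the system yields a = -4, b = 3, c = -3.
So p(t) = -4t^2 + 3t - 3.
Then p(6) = -129.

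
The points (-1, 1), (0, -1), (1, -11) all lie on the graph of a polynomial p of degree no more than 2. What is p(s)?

Write p(s) = as^2 + bs + c. Substituting each data point gives a linear system:
  a - b + c = 1
  c = -1
  a + b + c = -11
Solving the system yields a = -4, b = -6, c = -1.
So p(s) = -4s² - 6s - 1.
Check: p(0) = -1. ✓

p(s) = -4s^2 - 6s - 1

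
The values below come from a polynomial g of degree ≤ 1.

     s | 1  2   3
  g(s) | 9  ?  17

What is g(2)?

The 2 known points determine the degree-1 polynomial uniquely.
Write g(s) = as + b. Substituting each data point gives a linear system:
  a + b = 9
  3a + b = 17
Solving the system yields a = 4, b = 5.
So g(s) = 4s + 5.
Then g(2) = 13.

13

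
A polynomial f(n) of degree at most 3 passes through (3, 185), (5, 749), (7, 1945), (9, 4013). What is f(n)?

Write f(n) = an^3 + bn^2 + cn + d. Substituting each data point gives a linear system:
  27a + 9b + 3c + d = 185
  125a + 25b + 5c + d = 749
  343a + 49b + 7c + d = 1945
  729a + 81b + 9c + d = 4013
Solving the system yields a = 5, b = 4, c = 5, d = -1.
So f(n) = 5n^3 + 4n^2 + 5n - 1.
Check: f(7) = 1945. ✓

f(n) = 5n^3 + 4n^2 + 5n - 1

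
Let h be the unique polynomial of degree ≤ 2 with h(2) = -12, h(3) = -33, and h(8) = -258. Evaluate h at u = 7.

-197

Write h(u) = au^2 + bu + c. Substituting each data point gives a linear system:
  4a + 2b + c = -12
  9a + 3b + c = -33
  64a + 8b + c = -258
Solving the system yields a = -4, b = -1, c = 6.
So h(u) = -4u^2 - u + 6.
Then h(7) = -197.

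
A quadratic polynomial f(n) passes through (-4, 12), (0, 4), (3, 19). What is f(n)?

Write f(n) = an^2 + bn + c. Substituting each data point gives a linear system:
  16a - 4b + c = 12
  c = 4
  9a + 3b + c = 19
Solving the system yields a = 1, b = 2, c = 4.
So f(n) = n² + 2n + 4.
Check: f(-4) = 12. ✓

f(n) = n^2 + 2n + 4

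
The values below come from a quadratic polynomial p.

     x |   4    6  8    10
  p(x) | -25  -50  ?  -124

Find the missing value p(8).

-83

The 3 known points determine the degree-2 polynomial uniquely.
Write p(x) = ax^2 + bx + c. Substituting each data point gives a linear system:
  16a + 4b + c = -25
  36a + 6b + c = -50
  100a + 10b + c = -124
Solving the system yields a = -1, b = -5/2, c = 1.
So p(x) = -x^2 - (5/2)x + 1.
Then p(8) = -83.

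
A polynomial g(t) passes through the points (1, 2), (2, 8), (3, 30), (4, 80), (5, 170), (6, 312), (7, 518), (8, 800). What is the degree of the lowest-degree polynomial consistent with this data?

3

Forward differences of the values at t = 1, 2, 3, 4, 5, 6, 7, 8:
  g  : 2  8  30  80  170  312  518  800
  Δ  : 6  22  50  90  142  206  282
  Δ^2: 16  28  40  52  64  76
  Δ^3: 12  12  12  12  12
  Δ^4: 0  0  0  0
  Δ^5: 0  0  0
  Δ^6: 0  0
  Δ^7: 0
The third differences are constant (12) and nonzero, while all higher differences vanish, so the minimal degree is 3.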